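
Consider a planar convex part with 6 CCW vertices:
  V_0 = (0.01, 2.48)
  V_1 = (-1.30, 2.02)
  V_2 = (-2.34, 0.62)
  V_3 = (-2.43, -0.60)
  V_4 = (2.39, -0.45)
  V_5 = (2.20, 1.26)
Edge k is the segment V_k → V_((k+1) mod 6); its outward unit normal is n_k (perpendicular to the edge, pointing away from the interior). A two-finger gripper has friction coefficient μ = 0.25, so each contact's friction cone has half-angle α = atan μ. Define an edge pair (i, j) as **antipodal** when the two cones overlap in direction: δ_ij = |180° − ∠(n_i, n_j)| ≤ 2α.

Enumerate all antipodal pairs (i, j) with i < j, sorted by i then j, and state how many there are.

α = atan 0.25 = 14.04°;  2α = 28.07°
n_0 = (-0.3313, +0.9435)
n_1 = (-0.8027, +0.5963)
n_2 = (-0.9973, +0.0736)
n_3 = (+0.0311, -0.9995)
n_4 = (+0.9939, +0.1104)
n_5 = (+0.4867, +0.8736)
  (0,1): δ = 145.96°  ·
  (0,2): δ = 113.57°  ·
  (0,3): δ = 17.57°  ✓
  (0,4): δ = 76.99°  ·
  (0,5): δ = 131.53°  ·
  (1,2): δ = 147.61°  ·
  (1,3): δ = 51.61°  ·
  (1,4): δ = 42.95°  ·
  (1,5): δ = 97.49°  ·
  (2,3): δ = 84.00°  ·
  (2,4): δ = 10.56°  ✓
  (2,5): δ = 65.10°  ·
  (3,4): δ = 85.44°  ·
  (3,5): δ = 30.90°  ·
  (4,5): δ = 125.46°  ·
antipodal pairs: 2

count = 2; pairs: (0,3), (2,4)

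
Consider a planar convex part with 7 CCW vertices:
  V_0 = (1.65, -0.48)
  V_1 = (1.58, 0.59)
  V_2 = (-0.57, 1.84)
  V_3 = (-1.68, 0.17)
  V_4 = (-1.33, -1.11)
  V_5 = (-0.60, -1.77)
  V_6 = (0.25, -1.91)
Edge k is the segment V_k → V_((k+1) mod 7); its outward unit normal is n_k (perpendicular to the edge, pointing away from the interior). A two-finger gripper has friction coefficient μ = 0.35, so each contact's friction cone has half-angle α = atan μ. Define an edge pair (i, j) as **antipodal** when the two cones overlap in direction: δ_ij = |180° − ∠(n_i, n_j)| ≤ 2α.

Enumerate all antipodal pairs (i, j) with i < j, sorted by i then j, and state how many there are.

count = 5; pairs: (0,2), (0,3), (1,4), (1,5), (2,6)

α = atan 0.35 = 19.29°;  2α = 38.58°
n_0 = (+0.9979, +0.0653)
n_1 = (+0.5026, +0.8645)
n_2 = (-0.8328, +0.5535)
n_3 = (-0.9646, -0.2638)
n_4 = (-0.6706, -0.7418)
n_5 = (-0.1625, -0.9867)
n_6 = (+0.7146, -0.6996)
  (0,1): δ = 123.92°  ·
  (0,2): δ = 37.35°  ✓
  (0,3): δ = 11.55°  ✓
  (0,4): δ = 44.14°  ·
  (0,5): δ = 76.90°  ·
  (0,6): δ = 131.86°  ·
  (1,2): δ = 93.44°  ·
  (1,3): δ = 44.53°  ·
  (1,4): δ = 11.94°  ✓
  (1,5): δ = 20.82°  ✓
  (1,6): δ = 75.78°  ·
  (2,3): δ = 131.10°  ·
  (2,4): δ = 98.51°  ·
  (2,5): δ = 65.74°  ·
  (2,6): δ = 10.78°  ✓
  (3,4): δ = 147.41°  ·
  (3,5): δ = 114.65°  ·
  (3,6): δ = 59.69°  ·
  (4,5): δ = 147.24°  ·
  (4,6): δ = 92.28°  ·
  (5,6): δ = 125.04°  ·
antipodal pairs: 5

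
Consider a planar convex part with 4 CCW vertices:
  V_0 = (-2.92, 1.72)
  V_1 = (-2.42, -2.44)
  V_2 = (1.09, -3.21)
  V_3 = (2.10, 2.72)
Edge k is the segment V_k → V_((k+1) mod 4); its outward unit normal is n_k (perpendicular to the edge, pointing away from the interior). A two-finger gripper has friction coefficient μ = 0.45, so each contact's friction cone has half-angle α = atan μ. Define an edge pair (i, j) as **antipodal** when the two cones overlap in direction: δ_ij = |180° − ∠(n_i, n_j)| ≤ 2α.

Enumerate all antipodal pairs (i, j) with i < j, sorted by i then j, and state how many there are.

count = 2; pairs: (0,2), (1,3)

α = atan 0.45 = 24.23°;  2α = 48.46°
n_0 = (-0.9929, -0.1193)
n_1 = (-0.2143, -0.9768)
n_2 = (+0.9858, -0.1679)
n_3 = (-0.1954, +0.9807)
  (0,1): δ = 109.23°  ·
  (0,2): δ = 16.52°  ✓
  (0,3): δ = 94.41°  ·
  (1,2): δ = 87.29°  ·
  (1,3): δ = 23.64°  ✓
  (2,3): δ = 69.07°  ·
antipodal pairs: 2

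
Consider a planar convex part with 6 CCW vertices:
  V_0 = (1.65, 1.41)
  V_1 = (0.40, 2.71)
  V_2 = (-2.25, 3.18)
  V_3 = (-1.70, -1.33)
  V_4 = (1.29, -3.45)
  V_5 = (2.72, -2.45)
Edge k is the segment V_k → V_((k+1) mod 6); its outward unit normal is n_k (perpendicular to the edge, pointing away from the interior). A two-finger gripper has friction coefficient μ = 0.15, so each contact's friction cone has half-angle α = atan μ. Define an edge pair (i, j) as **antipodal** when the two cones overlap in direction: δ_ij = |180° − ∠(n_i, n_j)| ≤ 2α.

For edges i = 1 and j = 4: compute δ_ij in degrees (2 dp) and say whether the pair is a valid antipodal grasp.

α = atan 0.15 = 8.53°;  2α = 17.06°
edge 1: e_1 = (-2.65, +0.47);  n_1 = (+0.1746, +0.9846)
edge 4: e_4 = (+1.43, +1.00);  n_4 = (+0.5731, -0.8195)
∠(n_1, n_4) = 134.98°
δ = |180° − 134.98°| = 45.02°
45.02° > 2α = 17.06°  →  invalid

δ = 45.02°, invalid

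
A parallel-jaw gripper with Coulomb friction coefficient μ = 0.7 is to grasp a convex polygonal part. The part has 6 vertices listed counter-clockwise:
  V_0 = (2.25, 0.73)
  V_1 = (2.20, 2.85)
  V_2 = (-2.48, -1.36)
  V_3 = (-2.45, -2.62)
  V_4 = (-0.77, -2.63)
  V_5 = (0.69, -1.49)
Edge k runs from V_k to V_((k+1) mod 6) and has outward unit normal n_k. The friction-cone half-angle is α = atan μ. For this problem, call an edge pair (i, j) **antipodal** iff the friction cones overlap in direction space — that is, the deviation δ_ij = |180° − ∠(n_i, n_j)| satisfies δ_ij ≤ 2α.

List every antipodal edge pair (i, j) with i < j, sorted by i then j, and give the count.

α = atan 0.7 = 34.99°;  2α = 69.98°
n_0 = (+0.9997, +0.0236)
n_1 = (-0.6688, +0.7435)
n_2 = (-0.9997, -0.0238)
n_3 = (-0.0060, -1.0000)
n_4 = (+0.6154, -0.7882)
n_5 = (+0.8182, -0.5749)
  (0,1): δ = 49.38°  ✓
  (0,2): δ = 0.01°  ✓
  (0,3): δ = 88.31°  ·
  (0,4): δ = 126.63°  ·
  (0,5): δ = 143.55°  ·
  (1,2): δ = 130.61°  ·
  (1,3): δ = 42.31°  ✓
  (1,4): δ = 3.99°  ✓
  (1,5): δ = 12.93°  ✓
  (2,3): δ = 91.70°  ·
  (2,4): δ = 53.38°  ✓
  (2,5): δ = 36.46°  ✓
  (3,4): δ = 141.68°  ·
  (3,5): δ = 124.75°  ·
  (4,5): δ = 163.08°  ·
antipodal pairs: 7

count = 7; pairs: (0,1), (0,2), (1,3), (1,4), (1,5), (2,4), (2,5)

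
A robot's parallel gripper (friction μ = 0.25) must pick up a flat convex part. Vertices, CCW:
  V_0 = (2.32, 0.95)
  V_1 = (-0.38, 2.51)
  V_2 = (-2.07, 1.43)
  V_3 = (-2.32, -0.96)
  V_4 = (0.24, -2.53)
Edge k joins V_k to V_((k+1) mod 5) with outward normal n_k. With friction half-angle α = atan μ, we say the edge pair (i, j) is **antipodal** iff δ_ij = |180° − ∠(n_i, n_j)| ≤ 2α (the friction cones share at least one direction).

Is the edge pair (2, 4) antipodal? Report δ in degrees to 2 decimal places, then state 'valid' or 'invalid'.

α = atan 0.25 = 14.04°;  2α = 28.07°
edge 2: e_2 = (-0.25, -2.39);  n_2 = (-0.9946, +0.1040)
edge 4: e_4 = (+2.08, +3.48);  n_4 = (+0.8584, -0.5130)
∠(n_2, n_4) = 155.10°
δ = |180° − 155.10°| = 24.90°
24.90° ≤ 2α = 28.07°  →  valid

δ = 24.90°, valid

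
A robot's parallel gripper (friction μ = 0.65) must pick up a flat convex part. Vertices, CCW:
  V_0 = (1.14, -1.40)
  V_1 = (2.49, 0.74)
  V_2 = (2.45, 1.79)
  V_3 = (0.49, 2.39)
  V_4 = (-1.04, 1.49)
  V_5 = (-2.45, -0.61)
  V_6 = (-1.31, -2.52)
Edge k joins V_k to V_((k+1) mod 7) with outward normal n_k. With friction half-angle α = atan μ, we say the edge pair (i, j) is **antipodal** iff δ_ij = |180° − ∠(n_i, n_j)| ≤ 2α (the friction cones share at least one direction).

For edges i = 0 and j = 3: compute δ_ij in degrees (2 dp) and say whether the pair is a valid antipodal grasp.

α = atan 0.65 = 33.02°;  2α = 66.05°
edge 0: e_0 = (+1.35, +2.14);  n_0 = (+0.8458, -0.5335)
edge 3: e_3 = (-1.53, -0.90);  n_3 = (-0.5070, +0.8619)
∠(n_0, n_3) = 152.71°
δ = |180° − 152.71°| = 27.29°
27.29° ≤ 2α = 66.05°  →  valid

δ = 27.29°, valid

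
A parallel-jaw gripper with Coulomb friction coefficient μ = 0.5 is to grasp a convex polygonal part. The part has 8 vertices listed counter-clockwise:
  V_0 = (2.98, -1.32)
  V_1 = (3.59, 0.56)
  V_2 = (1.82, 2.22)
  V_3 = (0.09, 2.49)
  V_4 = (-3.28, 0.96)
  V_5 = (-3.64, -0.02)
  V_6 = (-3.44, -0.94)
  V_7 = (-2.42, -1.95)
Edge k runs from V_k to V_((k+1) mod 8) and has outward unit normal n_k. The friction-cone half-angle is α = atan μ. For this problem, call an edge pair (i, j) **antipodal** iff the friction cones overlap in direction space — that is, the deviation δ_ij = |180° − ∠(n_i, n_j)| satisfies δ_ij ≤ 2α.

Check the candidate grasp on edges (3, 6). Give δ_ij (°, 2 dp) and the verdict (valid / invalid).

α = atan 0.5 = 26.57°;  2α = 53.13°
edge 3: e_3 = (-3.37, -1.53);  n_3 = (-0.4134, +0.9106)
edge 6: e_6 = (+1.02, -1.01);  n_6 = (-0.7036, -0.7106)
∠(n_3, n_6) = 110.86°
δ = |180° − 110.86°| = 69.14°
69.14° > 2α = 53.13°  →  invalid

δ = 69.14°, invalid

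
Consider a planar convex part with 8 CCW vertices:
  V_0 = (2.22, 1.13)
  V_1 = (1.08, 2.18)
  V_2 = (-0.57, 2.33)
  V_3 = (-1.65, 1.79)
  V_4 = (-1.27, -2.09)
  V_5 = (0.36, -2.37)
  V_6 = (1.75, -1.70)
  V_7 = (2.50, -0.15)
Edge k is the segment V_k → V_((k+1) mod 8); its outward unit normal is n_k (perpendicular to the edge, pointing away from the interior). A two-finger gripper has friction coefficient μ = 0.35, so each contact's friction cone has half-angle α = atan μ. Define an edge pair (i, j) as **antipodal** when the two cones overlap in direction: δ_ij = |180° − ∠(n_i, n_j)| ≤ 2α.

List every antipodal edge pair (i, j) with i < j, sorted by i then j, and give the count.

α = atan 0.35 = 19.29°;  2α = 38.58°
n_0 = (+0.6775, +0.7355)
n_1 = (+0.0905, +0.9959)
n_2 = (-0.4472, +0.8944)
n_3 = (-0.9952, -0.0975)
n_4 = (-0.1693, -0.9856)
n_5 = (+0.4342, -0.9008)
n_6 = (+0.9002, -0.4356)
n_7 = (+0.9769, +0.2137)
  (0,1): δ = 142.55°  ·
  (0,2): δ = 110.79°  ·
  (0,3): δ = 41.76°  ·
  (0,4): δ = 32.90°  ✓
  (0,5): δ = 68.38°  ·
  (0,6): δ = 106.83°  ·
  (0,7): δ = 144.99°  ·
  (1,2): δ = 148.24°  ·
  (1,3): δ = 79.21°  ·
  (1,4): δ = 4.55°  ✓
  (1,5): δ = 30.93°  ✓
  (1,6): δ = 69.37°  ·
  (1,7): δ = 107.53°  ·
  (2,3): δ = 110.97°  ·
  (2,4): δ = 36.31°  ✓
  (2,5): δ = 0.83°  ✓
  (2,6): δ = 37.61°  ✓
  (2,7): δ = 75.77°  ·
  (3,4): δ = 105.34°  ·
  (3,5): δ = 69.86°  ·
  (3,6): δ = 31.41°  ✓
  (3,7): δ = 6.75°  ✓
  (4,5): δ = 144.52°  ·
  (4,6): δ = 106.07°  ·
  (4,7): δ = 67.91°  ·
  (5,6): δ = 141.56°  ·
  (5,7): δ = 103.40°  ·
  (6,7): δ = 141.84°  ·
antipodal pairs: 8

count = 8; pairs: (0,4), (1,4), (1,5), (2,4), (2,5), (2,6), (3,6), (3,7)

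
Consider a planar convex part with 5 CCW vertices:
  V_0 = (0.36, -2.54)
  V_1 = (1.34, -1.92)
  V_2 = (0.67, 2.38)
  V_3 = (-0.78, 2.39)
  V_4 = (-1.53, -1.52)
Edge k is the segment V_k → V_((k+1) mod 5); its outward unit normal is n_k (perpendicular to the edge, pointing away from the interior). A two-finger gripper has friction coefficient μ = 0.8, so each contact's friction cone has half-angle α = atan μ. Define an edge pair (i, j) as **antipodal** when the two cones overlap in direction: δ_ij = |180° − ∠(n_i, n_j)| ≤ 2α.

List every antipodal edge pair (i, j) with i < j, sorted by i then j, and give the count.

count = 5; pairs: (0,2), (0,3), (1,3), (1,4), (2,4)

α = atan 0.8 = 38.66°;  2α = 77.32°
n_0 = (+0.5346, -0.8451)
n_1 = (+0.9881, +0.1540)
n_2 = (+0.0069, +1.0000)
n_3 = (-0.9821, +0.1884)
n_4 = (-0.4749, -0.8800)
  (0,1): δ = 113.46°  ·
  (0,2): δ = 32.71°  ✓
  (0,3): δ = 46.82°  ✓
  (0,4): δ = 119.33°  ·
  (1,2): δ = 99.25°  ·
  (1,3): δ = 19.71°  ✓
  (1,4): δ = 52.79°  ✓
  (2,3): δ = 100.46°  ·
  (2,4): δ = 27.96°  ✓
  (3,4): δ = 107.50°  ·
antipodal pairs: 5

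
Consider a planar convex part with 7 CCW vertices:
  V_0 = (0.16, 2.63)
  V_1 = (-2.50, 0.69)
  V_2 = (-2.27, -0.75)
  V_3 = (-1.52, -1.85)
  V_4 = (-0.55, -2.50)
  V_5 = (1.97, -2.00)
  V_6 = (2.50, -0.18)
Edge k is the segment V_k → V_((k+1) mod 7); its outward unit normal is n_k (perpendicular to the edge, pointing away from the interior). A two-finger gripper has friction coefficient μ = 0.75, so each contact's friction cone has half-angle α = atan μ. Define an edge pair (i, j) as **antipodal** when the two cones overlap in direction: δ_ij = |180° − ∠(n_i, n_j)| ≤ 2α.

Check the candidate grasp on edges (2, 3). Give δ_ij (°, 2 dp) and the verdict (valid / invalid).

α = atan 0.75 = 36.87°;  2α = 73.74°
edge 2: e_2 = (+0.75, -1.10);  n_2 = (-0.8262, -0.5633)
edge 3: e_3 = (+0.97, -0.65);  n_3 = (-0.5567, -0.8307)
∠(n_2, n_3) = 21.89°
δ = |180° − 21.89°| = 158.11°
158.11° > 2α = 73.74°  →  invalid

δ = 158.11°, invalid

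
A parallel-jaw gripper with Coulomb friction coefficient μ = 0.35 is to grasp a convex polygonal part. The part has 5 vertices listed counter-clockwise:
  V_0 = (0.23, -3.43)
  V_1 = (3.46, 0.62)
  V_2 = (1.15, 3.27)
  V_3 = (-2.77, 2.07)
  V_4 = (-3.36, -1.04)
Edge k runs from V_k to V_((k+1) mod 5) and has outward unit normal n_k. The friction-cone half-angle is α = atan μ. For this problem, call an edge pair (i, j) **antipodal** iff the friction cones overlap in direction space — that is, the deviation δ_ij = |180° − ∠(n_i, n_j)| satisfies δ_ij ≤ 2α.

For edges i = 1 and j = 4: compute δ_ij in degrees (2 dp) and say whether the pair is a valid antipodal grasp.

δ = 15.27°, valid

α = atan 0.35 = 19.29°;  2α = 38.58°
edge 1: e_1 = (-2.31, +2.65);  n_1 = (+0.7538, +0.6571)
edge 4: e_4 = (+3.59, -2.39);  n_4 = (-0.5542, -0.8324)
∠(n_1, n_4) = 164.73°
δ = |180° − 164.73°| = 15.27°
15.27° ≤ 2α = 38.58°  →  valid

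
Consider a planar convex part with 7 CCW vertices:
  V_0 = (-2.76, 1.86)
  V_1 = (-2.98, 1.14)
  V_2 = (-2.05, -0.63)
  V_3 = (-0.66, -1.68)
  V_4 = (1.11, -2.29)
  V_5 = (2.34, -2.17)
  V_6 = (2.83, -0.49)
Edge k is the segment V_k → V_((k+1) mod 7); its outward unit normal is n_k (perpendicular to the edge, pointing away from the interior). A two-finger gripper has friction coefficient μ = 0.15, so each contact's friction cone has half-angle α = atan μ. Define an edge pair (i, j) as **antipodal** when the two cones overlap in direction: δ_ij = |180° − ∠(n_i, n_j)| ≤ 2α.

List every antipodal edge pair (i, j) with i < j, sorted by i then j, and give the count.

α = atan 0.15 = 8.53°;  2α = 17.06°
n_0 = (-0.9564, +0.2922)
n_1 = (-0.8852, -0.4651)
n_2 = (-0.6028, -0.7979)
n_3 = (-0.3258, -0.9454)
n_4 = (+0.0971, -0.9953)
n_5 = (+0.9600, -0.2800)
n_6 = (+0.3875, +0.9219)
  (0,1): δ = 135.29°  ·
  (0,2): δ = 110.08°  ·
  (0,3): δ = 92.02°  ·
  (0,4): δ = 67.44°  ·
  (0,5): δ = 0.73°  ✓
  (0,6): δ = 84.19°  ·
  (1,2): δ = 154.79°  ·
  (1,3): δ = 136.73°  ·
  (1,4): δ = 112.15°  ·
  (1,5): δ = 43.98°  ·
  (1,6): δ = 39.48°  ·
  (2,3): δ = 161.95°  ·
  (2,4): δ = 137.36°  ·
  (2,5): δ = 69.19°  ·
  (2,6): δ = 14.27°  ✓
  (3,4): δ = 155.41°  ·
  (3,5): δ = 87.24°  ·
  (3,6): δ = 3.79°  ✓
  (4,5): δ = 111.83°  ·
  (4,6): δ = 28.37°  ·
  (5,6): δ = 96.54°  ·
antipodal pairs: 3

count = 3; pairs: (0,5), (2,6), (3,6)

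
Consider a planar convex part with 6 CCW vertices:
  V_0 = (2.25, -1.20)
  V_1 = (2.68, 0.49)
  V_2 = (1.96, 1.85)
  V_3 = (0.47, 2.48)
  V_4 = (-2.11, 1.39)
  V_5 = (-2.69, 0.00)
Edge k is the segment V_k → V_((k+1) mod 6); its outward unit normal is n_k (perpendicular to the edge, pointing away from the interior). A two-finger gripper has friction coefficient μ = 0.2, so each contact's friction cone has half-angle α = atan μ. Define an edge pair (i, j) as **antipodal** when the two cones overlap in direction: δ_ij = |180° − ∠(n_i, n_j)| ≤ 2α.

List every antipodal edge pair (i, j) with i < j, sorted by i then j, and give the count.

count = 2; pairs: (0,4), (2,5)

α = atan 0.2 = 11.31°;  2α = 22.62°
n_0 = (+0.9691, -0.2466)
n_1 = (+0.8838, +0.4679)
n_2 = (+0.3894, +0.9211)
n_3 = (-0.3892, +0.9212)
n_4 = (-0.9229, +0.3851)
n_5 = (-0.2361, -0.9717)
  (0,1): δ = 137.83°  ·
  (0,2): δ = 98.64°  ·
  (0,3): δ = 52.82°  ·
  (0,4): δ = 8.37°  ✓
  (0,5): δ = 90.62°  ·
  (1,2): δ = 140.82°  ·
  (1,3): δ = 94.99°  ·
  (1,4): δ = 50.55°  ·
  (1,5): δ = 48.45°  ·
  (2,3): δ = 134.18°  ·
  (2,4): δ = 89.73°  ·
  (2,5): δ = 9.27°  ✓
  (3,4): δ = 135.55°  ·
  (3,5): δ = 36.56°  ·
  (4,5): δ = 81.00°  ·
antipodal pairs: 2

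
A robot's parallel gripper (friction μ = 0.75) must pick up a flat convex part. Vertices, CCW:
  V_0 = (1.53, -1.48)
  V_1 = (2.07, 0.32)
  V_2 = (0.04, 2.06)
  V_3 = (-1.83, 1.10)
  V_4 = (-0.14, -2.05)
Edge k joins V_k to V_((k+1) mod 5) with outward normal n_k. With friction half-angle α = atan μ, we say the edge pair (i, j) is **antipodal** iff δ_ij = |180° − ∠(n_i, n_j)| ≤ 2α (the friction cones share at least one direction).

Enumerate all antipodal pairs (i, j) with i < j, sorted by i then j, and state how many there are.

count = 5; pairs: (0,2), (0,3), (1,3), (1,4), (2,4)

α = atan 0.75 = 36.87°;  2α = 73.74°
n_0 = (+0.9578, -0.2873)
n_1 = (+0.6508, +0.7593)
n_2 = (-0.4567, +0.8896)
n_3 = (-0.8812, -0.4728)
n_4 = (+0.3230, -0.9464)
  (0,1): δ = 113.90°  ·
  (0,2): δ = 46.13°  ✓
  (0,3): δ = 44.91°  ✓
  (0,4): δ = 125.54°  ·
  (1,2): δ = 112.22°  ·
  (1,3): δ = 21.18°  ✓
  (1,4): δ = 59.45°  ✓
  (2,3): δ = 88.96°  ·
  (2,4): δ = 8.33°  ✓
  (3,4): δ = 99.37°  ·
antipodal pairs: 5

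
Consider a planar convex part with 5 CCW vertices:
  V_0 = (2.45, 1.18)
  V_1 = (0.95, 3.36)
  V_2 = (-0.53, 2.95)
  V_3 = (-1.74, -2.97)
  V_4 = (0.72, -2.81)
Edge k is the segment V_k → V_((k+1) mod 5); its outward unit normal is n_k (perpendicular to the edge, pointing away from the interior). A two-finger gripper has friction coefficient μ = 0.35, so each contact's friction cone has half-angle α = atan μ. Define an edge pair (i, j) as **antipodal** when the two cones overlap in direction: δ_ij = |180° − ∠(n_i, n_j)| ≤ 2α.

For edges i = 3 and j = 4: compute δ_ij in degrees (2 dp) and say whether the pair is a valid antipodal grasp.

α = atan 0.35 = 19.29°;  2α = 38.58°
edge 3: e_3 = (+2.46, +0.16);  n_3 = (+0.0649, -0.9979)
edge 4: e_4 = (+1.73, +3.99);  n_4 = (+0.9175, -0.3978)
∠(n_3, n_4) = 62.84°
δ = |180° − 62.84°| = 117.16°
117.16° > 2α = 38.58°  →  invalid

δ = 117.16°, invalid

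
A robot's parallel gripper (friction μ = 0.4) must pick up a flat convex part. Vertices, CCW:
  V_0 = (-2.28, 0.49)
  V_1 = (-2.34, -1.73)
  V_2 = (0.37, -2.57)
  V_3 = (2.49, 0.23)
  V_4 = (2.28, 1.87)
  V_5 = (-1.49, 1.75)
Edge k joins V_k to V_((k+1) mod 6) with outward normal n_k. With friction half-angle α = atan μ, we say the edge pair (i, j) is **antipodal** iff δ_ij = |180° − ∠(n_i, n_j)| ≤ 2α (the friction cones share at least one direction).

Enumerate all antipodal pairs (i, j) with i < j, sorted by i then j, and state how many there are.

count = 5; pairs: (0,2), (0,3), (1,4), (2,5), (3,5)

α = atan 0.4 = 21.80°;  2α = 43.60°
n_0 = (-0.9996, +0.0270)
n_1 = (-0.2961, -0.9552)
n_2 = (+0.7973, -0.6036)
n_3 = (+0.9919, +0.1270)
n_4 = (-0.0318, +0.9995)
n_5 = (-0.8472, +0.5312)
  (0,1): δ = 105.67°  ·
  (0,2): δ = 35.58°  ✓
  (0,3): δ = 8.85°  ✓
  (0,4): δ = 93.37°  ·
  (0,5): δ = 149.46°  ·
  (1,2): δ = 109.91°  ·
  (1,3): δ = 65.48°  ·
  (1,4): δ = 19.04°  ✓
  (1,5): δ = 75.13°  ·
  (2,3): δ = 135.57°  ·
  (2,4): δ = 51.05°  ·
  (2,5): δ = 5.04°  ✓
  (3,4): δ = 95.47°  ·
  (3,5): δ = 39.38°  ✓
  (4,5): δ = 123.91°  ·
antipodal pairs: 5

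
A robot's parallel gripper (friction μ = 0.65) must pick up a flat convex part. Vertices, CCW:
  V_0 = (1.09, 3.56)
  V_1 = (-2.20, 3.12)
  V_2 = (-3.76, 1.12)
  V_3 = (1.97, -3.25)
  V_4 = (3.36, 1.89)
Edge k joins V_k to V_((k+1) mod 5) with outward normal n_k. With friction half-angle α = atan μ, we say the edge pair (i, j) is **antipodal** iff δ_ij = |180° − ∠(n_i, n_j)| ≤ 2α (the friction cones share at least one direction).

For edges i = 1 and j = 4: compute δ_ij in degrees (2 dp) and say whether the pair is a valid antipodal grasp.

α = atan 0.65 = 33.02°;  2α = 66.05°
edge 1: e_1 = (-1.56, -2.00);  n_1 = (-0.7885, +0.6150)
edge 4: e_4 = (-2.27, +1.67);  n_4 = (+0.5926, +0.8055)
∠(n_1, n_4) = 88.39°
δ = |180° − 88.39°| = 91.61°
91.61° > 2α = 66.05°  →  invalid

δ = 91.61°, invalid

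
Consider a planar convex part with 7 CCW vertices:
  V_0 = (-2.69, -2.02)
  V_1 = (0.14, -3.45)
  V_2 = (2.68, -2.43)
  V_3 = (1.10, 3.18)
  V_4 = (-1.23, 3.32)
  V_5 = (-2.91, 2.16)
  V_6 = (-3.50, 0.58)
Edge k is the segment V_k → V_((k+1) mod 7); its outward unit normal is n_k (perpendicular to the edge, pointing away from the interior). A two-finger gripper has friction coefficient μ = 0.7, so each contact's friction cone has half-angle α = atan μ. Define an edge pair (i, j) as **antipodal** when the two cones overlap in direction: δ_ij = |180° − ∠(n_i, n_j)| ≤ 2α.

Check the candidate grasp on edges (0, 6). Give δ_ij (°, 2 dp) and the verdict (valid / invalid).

δ = 134.11°, invalid

α = atan 0.7 = 34.99°;  2α = 69.98°
edge 0: e_0 = (+2.83, -1.43);  n_0 = (-0.4510, -0.8925)
edge 6: e_6 = (+0.81, -2.60);  n_6 = (-0.9547, -0.2974)
∠(n_0, n_6) = 45.89°
δ = |180° − 45.89°| = 134.11°
134.11° > 2α = 69.98°  →  invalid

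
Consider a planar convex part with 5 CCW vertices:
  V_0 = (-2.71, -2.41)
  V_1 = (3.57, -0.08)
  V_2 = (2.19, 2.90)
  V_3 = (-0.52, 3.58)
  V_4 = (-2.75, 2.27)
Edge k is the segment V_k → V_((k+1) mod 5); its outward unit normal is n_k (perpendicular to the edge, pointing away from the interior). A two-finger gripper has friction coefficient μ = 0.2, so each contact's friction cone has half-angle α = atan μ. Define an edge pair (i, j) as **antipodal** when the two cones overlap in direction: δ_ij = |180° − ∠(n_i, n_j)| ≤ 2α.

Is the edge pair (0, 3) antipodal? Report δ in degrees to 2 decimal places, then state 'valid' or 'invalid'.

δ = 10.08°, valid

α = atan 0.2 = 11.31°;  2α = 22.62°
edge 0: e_0 = (+6.28, +2.33);  n_0 = (+0.3478, -0.9376)
edge 3: e_3 = (-2.23, -1.31);  n_3 = (-0.5065, +0.8622)
∠(n_0, n_3) = 169.92°
δ = |180° − 169.92°| = 10.08°
10.08° ≤ 2α = 22.62°  →  valid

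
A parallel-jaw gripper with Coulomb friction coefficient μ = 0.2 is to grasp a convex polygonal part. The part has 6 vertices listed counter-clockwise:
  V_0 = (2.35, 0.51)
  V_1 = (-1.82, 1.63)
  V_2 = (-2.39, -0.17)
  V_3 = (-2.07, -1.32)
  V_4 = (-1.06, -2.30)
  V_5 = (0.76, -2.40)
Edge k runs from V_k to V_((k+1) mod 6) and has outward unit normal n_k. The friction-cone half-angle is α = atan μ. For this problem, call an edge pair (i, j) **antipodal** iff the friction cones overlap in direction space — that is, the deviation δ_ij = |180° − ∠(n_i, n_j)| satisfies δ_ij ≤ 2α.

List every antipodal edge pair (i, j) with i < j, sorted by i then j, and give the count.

α = atan 0.2 = 11.31°;  2α = 22.62°
n_0 = (+0.2594, +0.9658)
n_1 = (-0.9533, +0.3019)
n_2 = (-0.9634, -0.2681)
n_3 = (-0.6964, -0.7177)
n_4 = (-0.0549, -0.9985)
n_5 = (+0.8775, -0.4795)
  (0,1): δ = 92.54°  ·
  (0,2): δ = 59.42°  ·
  (0,3): δ = 29.10°  ·
  (0,4): δ = 11.89°  ✓
  (0,5): δ = 76.38°  ·
  (1,2): δ = 146.88°  ·
  (1,3): δ = 116.57°  ·
  (1,4): δ = 75.57°  ·
  (1,5): δ = 11.08°  ✓
  (2,3): δ = 149.69°  ·
  (2,4): δ = 108.69°  ·
  (2,5): δ = 44.20°  ·
  (3,4): δ = 139.01°  ·
  (3,5): δ = 74.52°  ·
  (4,5): δ = 115.51°  ·
antipodal pairs: 2

count = 2; pairs: (0,4), (1,5)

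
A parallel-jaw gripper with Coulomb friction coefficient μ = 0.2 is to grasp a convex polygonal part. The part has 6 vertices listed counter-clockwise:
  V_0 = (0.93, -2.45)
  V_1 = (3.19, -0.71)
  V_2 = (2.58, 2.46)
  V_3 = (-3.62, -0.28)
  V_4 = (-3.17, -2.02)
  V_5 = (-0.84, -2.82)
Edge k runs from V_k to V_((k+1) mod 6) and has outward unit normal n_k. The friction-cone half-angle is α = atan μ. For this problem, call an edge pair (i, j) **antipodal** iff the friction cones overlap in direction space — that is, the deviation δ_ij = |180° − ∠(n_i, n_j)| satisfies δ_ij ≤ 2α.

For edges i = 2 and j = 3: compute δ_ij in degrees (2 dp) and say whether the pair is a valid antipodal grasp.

δ = 99.34°, invalid

α = atan 0.2 = 11.31°;  2α = 22.62°
edge 2: e_2 = (-6.20, -2.74);  n_2 = (-0.4042, +0.9147)
edge 3: e_3 = (+0.45, -1.74);  n_3 = (-0.9681, -0.2504)
∠(n_2, n_3) = 80.66°
δ = |180° − 80.66°| = 99.34°
99.34° > 2α = 22.62°  →  invalid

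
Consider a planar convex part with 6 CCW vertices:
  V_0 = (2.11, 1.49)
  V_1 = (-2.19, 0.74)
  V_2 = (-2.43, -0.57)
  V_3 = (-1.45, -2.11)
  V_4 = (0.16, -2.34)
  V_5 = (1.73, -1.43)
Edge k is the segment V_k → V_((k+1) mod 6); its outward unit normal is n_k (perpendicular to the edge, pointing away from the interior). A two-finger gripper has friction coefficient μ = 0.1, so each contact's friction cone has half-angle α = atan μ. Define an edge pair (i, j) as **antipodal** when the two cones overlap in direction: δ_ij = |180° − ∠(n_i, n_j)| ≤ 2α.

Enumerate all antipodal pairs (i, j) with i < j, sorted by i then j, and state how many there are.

α = atan 0.1 = 5.71°;  2α = 11.42°
n_0 = (-0.1718, +0.9851)
n_1 = (-0.9836, +0.1802)
n_2 = (-0.8437, -0.5369)
n_3 = (-0.1414, -0.9899)
n_4 = (+0.5015, -0.8652)
n_5 = (+0.9916, -0.1290)
  (0,1): δ = 110.28°  ·
  (0,2): δ = 67.42°  ·
  (0,3): δ = 18.02°  ·
  (0,4): δ = 20.20°  ·
  (0,5): δ = 72.69°  ·
  (1,2): δ = 137.15°  ·
  (1,3): δ = 87.75°  ·
  (1,4): δ = 49.52°  ·
  (1,5): δ = 2.97°  ✓
  (2,3): δ = 130.60°  ·
  (2,4): δ = 92.37°  ·
  (2,5): δ = 39.89°  ·
  (3,4): δ = 141.77°  ·
  (3,5): δ = 89.28°  ·
  (4,5): δ = 127.51°  ·
antipodal pairs: 1

count = 1; pairs: (1,5)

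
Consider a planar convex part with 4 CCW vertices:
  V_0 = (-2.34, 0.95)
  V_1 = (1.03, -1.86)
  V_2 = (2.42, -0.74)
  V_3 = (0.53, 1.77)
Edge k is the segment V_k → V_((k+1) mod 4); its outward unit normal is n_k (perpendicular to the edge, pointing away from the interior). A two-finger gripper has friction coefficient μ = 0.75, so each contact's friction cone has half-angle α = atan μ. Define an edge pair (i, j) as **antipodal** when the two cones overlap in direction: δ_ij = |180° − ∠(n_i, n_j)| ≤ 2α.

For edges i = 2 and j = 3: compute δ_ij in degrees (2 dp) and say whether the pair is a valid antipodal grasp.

δ = 111.03°, invalid

α = atan 0.75 = 36.87°;  2α = 73.74°
edge 2: e_2 = (-1.89, +2.51);  n_2 = (+0.7989, +0.6015)
edge 3: e_3 = (-2.87, -0.82);  n_3 = (-0.2747, +0.9615)
∠(n_2, n_3) = 68.97°
δ = |180° − 68.97°| = 111.03°
111.03° > 2α = 73.74°  →  invalid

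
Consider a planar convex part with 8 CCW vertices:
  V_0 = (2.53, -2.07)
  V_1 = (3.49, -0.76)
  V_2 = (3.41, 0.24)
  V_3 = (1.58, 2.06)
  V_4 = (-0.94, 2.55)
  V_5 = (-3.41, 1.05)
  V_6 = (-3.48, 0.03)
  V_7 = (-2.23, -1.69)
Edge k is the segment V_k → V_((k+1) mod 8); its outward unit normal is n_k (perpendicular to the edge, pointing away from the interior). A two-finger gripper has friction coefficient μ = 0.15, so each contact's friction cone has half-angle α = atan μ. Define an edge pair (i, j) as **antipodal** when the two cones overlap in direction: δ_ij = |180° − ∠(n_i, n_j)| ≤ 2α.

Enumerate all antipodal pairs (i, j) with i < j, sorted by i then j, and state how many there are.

α = atan 0.15 = 8.53°;  2α = 17.06°
n_0 = (+0.8066, -0.5911)
n_1 = (+0.9968, +0.0797)
n_2 = (+0.7052, +0.7090)
n_3 = (+0.1909, +0.9816)
n_4 = (-0.5191, +0.8547)
n_5 = (-0.9977, +0.0685)
n_6 = (-0.8089, -0.5879)
n_7 = (-0.0796, -0.9968)
  (0,1): δ = 139.19°  ·
  (0,2): δ = 98.61°  ·
  (0,3): δ = 64.77°  ·
  (0,4): δ = 22.50°  ·
  (0,5): δ = 32.31°  ·
  (0,6): δ = 72.24°  ·
  (0,7): δ = 121.67°  ·
  (1,2): δ = 139.42°  ·
  (1,3): δ = 105.58°  ·
  (1,4): δ = 63.30°  ·
  (1,5): δ = 8.50°  ✓
  (1,6): δ = 31.43°  ·
  (1,7): δ = 80.86°  ·
  (2,3): δ = 146.16°  ·
  (2,4): δ = 103.89°  ·
  (2,5): δ = 49.08°  ·
  (2,6): δ = 9.15°  ✓
  (2,7): δ = 40.28°  ·
  (3,4): δ = 137.73°  ·
  (3,5): δ = 82.92°  ·
  (3,6): δ = 42.99°  ·
  (3,7): δ = 6.44°  ✓
  (4,5): δ = 125.20°  ·
  (4,6): δ = 85.26°  ·
  (4,7): δ = 35.83°  ·
  (5,6): δ = 140.07°  ·
  (5,7): δ = 90.64°  ·
  (6,7): δ = 130.57°  ·
antipodal pairs: 3

count = 3; pairs: (1,5), (2,6), (3,7)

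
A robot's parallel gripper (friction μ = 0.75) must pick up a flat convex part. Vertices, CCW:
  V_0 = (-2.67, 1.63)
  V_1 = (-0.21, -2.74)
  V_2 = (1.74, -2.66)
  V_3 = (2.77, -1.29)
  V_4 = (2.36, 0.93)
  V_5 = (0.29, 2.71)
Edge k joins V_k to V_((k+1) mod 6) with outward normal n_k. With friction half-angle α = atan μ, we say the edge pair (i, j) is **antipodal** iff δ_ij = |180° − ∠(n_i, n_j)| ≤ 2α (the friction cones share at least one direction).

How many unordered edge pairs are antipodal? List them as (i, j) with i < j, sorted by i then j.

α = atan 0.75 = 36.87°;  2α = 73.74°
n_0 = (-0.8714, -0.4905)
n_1 = (+0.0410, -0.9992)
n_2 = (+0.7993, -0.6009)
n_3 = (+0.9834, +0.1816)
n_4 = (+0.6520, +0.7582)
n_5 = (-0.3428, +0.9394)
  (0,1): δ = 117.03°  ·
  (0,2): δ = 66.31°  ✓
  (0,3): δ = 18.91°  ✓
  (0,4): δ = 19.93°  ✓
  (0,5): δ = 80.67°  ·
  (1,2): δ = 129.29°  ·
  (1,3): δ = 81.89°  ·
  (1,4): δ = 43.04°  ✓
  (1,5): δ = 17.70°  ✓
  (2,3): δ = 132.60°  ·
  (2,4): δ = 93.76°  ·
  (2,5): δ = 33.02°  ✓
  (3,4): δ = 141.16°  ·
  (3,5): δ = 80.42°  ·
  (4,5): δ = 119.26°  ·
antipodal pairs: 6

count = 6; pairs: (0,2), (0,3), (0,4), (1,4), (1,5), (2,5)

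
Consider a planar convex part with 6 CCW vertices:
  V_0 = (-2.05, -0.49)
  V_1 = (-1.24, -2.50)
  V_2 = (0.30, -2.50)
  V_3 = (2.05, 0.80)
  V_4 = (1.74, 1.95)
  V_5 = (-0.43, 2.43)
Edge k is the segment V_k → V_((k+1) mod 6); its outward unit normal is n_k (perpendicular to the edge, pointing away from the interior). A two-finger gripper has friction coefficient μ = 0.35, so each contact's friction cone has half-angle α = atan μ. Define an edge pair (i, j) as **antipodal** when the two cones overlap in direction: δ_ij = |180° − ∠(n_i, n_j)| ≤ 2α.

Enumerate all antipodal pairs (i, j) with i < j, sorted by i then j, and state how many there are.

count = 3; pairs: (0,3), (1,4), (2,5)

α = atan 0.35 = 19.29°;  2α = 38.58°
n_0 = (-0.9275, -0.3738)
n_1 = (+0.0000, -1.0000)
n_2 = (+0.8835, -0.4685)
n_3 = (+0.9655, +0.2603)
n_4 = (+0.2160, +0.9764)
n_5 = (-0.8744, +0.4851)
  (0,1): δ = 111.95°  ·
  (0,2): δ = 49.89°  ·
  (0,3): δ = 6.86°  ✓
  (0,4): δ = 55.58°  ·
  (0,5): δ = 129.03°  ·
  (1,2): δ = 117.94°  ·
  (1,3): δ = 74.91°  ·
  (1,4): δ = 12.47°  ✓
  (1,5): δ = 60.98°  ·
  (2,3): δ = 136.98°  ·
  (2,4): δ = 74.54°  ·
  (2,5): δ = 1.08°  ✓
  (3,4): δ = 117.56°  ·
  (3,5): δ = 44.11°  ·
  (4,5): δ = 106.55°  ·
antipodal pairs: 3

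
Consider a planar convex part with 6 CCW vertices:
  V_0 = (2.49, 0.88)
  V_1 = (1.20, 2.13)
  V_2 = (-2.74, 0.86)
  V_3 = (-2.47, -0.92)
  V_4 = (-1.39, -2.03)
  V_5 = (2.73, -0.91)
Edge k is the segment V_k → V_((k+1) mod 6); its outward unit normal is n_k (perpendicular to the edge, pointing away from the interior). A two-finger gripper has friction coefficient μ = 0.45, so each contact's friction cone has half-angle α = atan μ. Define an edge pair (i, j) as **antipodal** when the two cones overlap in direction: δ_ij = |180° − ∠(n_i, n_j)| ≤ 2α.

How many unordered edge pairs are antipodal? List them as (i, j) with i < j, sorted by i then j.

α = atan 0.45 = 24.23°;  2α = 48.46°
n_0 = (+0.6959, +0.7182)
n_1 = (-0.3068, +0.9518)
n_2 = (-0.9887, -0.1500)
n_3 = (-0.7167, -0.6974)
n_4 = (+0.2623, -0.9650)
n_5 = (+0.9911, +0.1329)
  (0,1): δ = 118.04°  ·
  (0,2): δ = 37.28°  ✓
  (0,3): δ = 1.69°  ✓
  (0,4): δ = 59.31°  ·
  (0,5): δ = 141.73°  ·
  (1,2): δ = 99.24°  ·
  (1,3): δ = 63.65°  ·
  (1,4): δ = 2.66°  ✓
  (1,5): δ = 79.77°  ·
  (2,3): δ = 144.41°  ·
  (2,4): δ = 83.42°  ·
  (2,5): δ = 0.99°  ✓
  (3,4): δ = 119.01°  ·
  (3,5): δ = 36.58°  ✓
  (4,5): δ = 97.57°  ·
antipodal pairs: 5

count = 5; pairs: (0,2), (0,3), (1,4), (2,5), (3,5)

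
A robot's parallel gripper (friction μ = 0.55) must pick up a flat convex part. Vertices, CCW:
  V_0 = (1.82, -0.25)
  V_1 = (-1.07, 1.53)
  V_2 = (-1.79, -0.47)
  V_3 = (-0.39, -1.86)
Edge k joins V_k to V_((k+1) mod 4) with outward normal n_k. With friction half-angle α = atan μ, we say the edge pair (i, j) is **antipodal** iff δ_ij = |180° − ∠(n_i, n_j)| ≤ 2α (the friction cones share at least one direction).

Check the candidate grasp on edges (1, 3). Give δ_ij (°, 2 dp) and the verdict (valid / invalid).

α = atan 0.55 = 28.81°;  2α = 57.62°
edge 1: e_1 = (-0.72, -2.00);  n_1 = (-0.9409, +0.3387)
edge 3: e_3 = (+2.21, +1.61);  n_3 = (+0.5888, -0.8083)
∠(n_1, n_3) = 145.87°
δ = |180° − 145.87°| = 34.13°
34.13° ≤ 2α = 57.62°  →  valid

δ = 34.13°, valid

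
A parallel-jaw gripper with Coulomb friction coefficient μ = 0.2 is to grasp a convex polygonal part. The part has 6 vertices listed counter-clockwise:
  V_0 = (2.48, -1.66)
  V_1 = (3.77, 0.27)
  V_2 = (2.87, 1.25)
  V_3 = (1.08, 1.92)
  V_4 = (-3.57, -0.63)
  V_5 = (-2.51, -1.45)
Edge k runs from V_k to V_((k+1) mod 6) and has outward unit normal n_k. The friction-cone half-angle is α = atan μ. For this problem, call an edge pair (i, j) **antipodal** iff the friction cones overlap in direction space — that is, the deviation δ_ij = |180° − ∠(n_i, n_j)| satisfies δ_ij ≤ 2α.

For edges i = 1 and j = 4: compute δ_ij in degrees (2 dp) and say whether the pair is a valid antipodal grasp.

δ = 9.71°, valid

α = atan 0.2 = 11.31°;  2α = 22.62°
edge 1: e_1 = (-0.90, +0.98);  n_1 = (+0.7365, +0.6764)
edge 4: e_4 = (+1.06, -0.82);  n_4 = (-0.6119, -0.7910)
∠(n_1, n_4) = 170.29°
δ = |180° − 170.29°| = 9.71°
9.71° ≤ 2α = 22.62°  →  valid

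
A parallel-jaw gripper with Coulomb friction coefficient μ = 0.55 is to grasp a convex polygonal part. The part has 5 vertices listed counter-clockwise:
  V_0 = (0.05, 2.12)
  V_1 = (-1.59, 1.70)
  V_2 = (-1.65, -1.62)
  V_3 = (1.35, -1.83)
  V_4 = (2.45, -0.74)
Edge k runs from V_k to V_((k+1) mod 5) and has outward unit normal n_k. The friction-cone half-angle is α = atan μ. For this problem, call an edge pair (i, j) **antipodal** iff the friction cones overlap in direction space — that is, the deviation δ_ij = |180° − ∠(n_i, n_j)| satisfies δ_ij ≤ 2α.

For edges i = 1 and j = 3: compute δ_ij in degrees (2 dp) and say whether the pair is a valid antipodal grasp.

δ = 44.23°, valid

α = atan 0.55 = 28.81°;  2α = 57.62°
edge 1: e_1 = (-0.06, -3.32);  n_1 = (-0.9998, +0.0181)
edge 3: e_3 = (+1.10, +1.09);  n_3 = (+0.7039, -0.7103)
∠(n_1, n_3) = 135.77°
δ = |180° − 135.77°| = 44.23°
44.23° ≤ 2α = 57.62°  →  valid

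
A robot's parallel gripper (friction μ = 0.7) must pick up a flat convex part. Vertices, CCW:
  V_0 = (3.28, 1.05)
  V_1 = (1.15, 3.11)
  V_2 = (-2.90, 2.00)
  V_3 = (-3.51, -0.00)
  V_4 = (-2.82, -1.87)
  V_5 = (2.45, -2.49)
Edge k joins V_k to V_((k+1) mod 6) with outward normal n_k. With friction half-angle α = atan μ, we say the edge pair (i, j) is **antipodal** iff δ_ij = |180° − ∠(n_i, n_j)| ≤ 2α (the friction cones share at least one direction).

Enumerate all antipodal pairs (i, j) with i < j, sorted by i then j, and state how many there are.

α = atan 0.7 = 34.99°;  2α = 69.98°
n_0 = (+0.6952, +0.7188)
n_1 = (-0.2643, +0.9644)
n_2 = (-0.9565, +0.2917)
n_3 = (-0.9382, -0.3462)
n_4 = (-0.1168, -0.9932)
n_5 = (+0.9736, -0.2283)
  (0,1): δ = 120.63°  ·
  (0,2): δ = 62.92°  ✓
  (0,3): δ = 25.70°  ✓
  (0,4): δ = 37.33°  ✓
  (0,5): δ = 120.85°  ·
  (1,2): δ = 122.29°  ·
  (1,3): δ = 85.07°  ·
  (1,4): δ = 22.04°  ✓
  (1,5): δ = 61.48°  ✓
  (2,3): δ = 142.79°  ·
  (2,4): δ = 79.75°  ·
  (2,5): δ = 3.77°  ✓
  (3,4): δ = 116.96°  ·
  (3,5): δ = 33.45°  ✓
  (4,5): δ = 96.49°  ·
antipodal pairs: 7

count = 7; pairs: (0,2), (0,3), (0,4), (1,4), (1,5), (2,5), (3,5)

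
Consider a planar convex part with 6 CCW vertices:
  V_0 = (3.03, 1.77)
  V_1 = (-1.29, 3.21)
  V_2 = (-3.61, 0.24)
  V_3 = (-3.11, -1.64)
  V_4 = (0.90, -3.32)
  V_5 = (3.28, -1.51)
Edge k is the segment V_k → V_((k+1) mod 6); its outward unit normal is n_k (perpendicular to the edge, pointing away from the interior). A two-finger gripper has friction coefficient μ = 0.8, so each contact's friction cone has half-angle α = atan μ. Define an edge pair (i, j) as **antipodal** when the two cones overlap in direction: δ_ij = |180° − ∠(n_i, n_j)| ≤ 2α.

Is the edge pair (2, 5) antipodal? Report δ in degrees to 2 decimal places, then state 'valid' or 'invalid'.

α = atan 0.8 = 38.66°;  2α = 77.32°
edge 2: e_2 = (+0.50, -1.88);  n_2 = (-0.9664, -0.2570)
edge 5: e_5 = (-0.25, +3.28);  n_5 = (+0.9971, +0.0760)
∠(n_2, n_5) = 169.47°
δ = |180° − 169.47°| = 10.53°
10.53° ≤ 2α = 77.32°  →  valid

δ = 10.53°, valid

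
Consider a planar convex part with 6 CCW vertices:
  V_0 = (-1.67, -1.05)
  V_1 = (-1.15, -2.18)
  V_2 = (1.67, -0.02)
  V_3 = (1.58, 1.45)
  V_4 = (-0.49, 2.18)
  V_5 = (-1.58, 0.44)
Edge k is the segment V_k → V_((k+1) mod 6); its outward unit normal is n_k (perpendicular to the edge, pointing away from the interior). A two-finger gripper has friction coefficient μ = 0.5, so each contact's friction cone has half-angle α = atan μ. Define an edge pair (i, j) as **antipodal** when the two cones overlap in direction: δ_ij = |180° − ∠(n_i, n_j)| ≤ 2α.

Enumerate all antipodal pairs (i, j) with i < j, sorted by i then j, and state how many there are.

α = atan 0.5 = 26.57°;  2α = 53.13°
n_0 = (-0.9084, -0.4180)
n_1 = (+0.6081, -0.7939)
n_2 = (+0.9981, +0.0611)
n_3 = (+0.3326, +0.9431)
n_4 = (-0.8475, +0.5309)
n_5 = (-0.9982, +0.0603)
  (0,1): δ = 77.26°  ·
  (0,2): δ = 21.21°  ✓
  (0,3): δ = 45.86°  ✓
  (0,4): δ = 123.22°  ·
  (0,5): δ = 151.83°  ·
  (1,2): δ = 123.95°  ·
  (1,3): δ = 56.88°  ·
  (1,4): δ = 20.48°  ✓
  (1,5): δ = 49.09°  ✓
  (2,3): δ = 112.93°  ·
  (2,4): δ = 35.57°  ✓
  (2,5): δ = 6.96°  ✓
  (3,4): δ = 102.64°  ·
  (3,5): δ = 74.03°  ·
  (4,5): δ = 151.39°  ·
antipodal pairs: 6

count = 6; pairs: (0,2), (0,3), (1,4), (1,5), (2,4), (2,5)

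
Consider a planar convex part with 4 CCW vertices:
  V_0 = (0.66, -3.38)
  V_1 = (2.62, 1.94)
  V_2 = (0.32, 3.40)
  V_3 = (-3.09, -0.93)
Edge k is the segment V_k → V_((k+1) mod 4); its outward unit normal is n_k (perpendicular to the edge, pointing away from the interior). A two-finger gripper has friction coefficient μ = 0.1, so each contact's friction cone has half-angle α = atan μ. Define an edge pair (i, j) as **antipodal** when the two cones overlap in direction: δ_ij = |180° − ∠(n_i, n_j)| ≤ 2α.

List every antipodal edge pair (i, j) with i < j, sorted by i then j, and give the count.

count = 1; pairs: (1,3)

α = atan 0.1 = 5.71°;  2α = 11.42°
n_0 = (+0.9383, -0.3457)
n_1 = (+0.5359, +0.8443)
n_2 = (-0.7856, +0.6187)
n_3 = (-0.5469, -0.8372)
  (0,1): δ = 102.18°  ·
  (0,2): δ = 18.00°  ·
  (0,3): δ = 77.07°  ·
  (1,2): δ = 95.81°  ·
  (1,3): δ = 0.75°  ✓
  (2,3): δ = 84.94°  ·
antipodal pairs: 1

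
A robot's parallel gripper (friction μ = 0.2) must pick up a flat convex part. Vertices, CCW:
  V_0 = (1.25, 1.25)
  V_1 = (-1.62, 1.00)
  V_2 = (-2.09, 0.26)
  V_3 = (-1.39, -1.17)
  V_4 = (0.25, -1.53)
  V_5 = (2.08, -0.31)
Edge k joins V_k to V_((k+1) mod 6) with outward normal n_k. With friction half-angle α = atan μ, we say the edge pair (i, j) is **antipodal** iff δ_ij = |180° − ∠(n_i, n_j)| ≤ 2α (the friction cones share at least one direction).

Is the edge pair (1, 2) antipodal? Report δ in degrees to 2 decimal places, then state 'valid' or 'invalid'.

α = atan 0.2 = 11.31°;  2α = 22.62°
edge 1: e_1 = (-0.47, -0.74);  n_1 = (-0.8441, +0.5361)
edge 2: e_2 = (+0.70, -1.43);  n_2 = (-0.8982, -0.4397)
∠(n_1, n_2) = 58.50°
δ = |180° − 58.50°| = 121.50°
121.50° > 2α = 22.62°  →  invalid

δ = 121.50°, invalid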